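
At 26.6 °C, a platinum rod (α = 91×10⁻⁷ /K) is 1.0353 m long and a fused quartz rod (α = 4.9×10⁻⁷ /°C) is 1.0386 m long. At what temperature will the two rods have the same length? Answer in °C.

Equal length when α₁L₁ΔT − α₂L₂ΔT = L₂ − L₁ = 3.30×10⁻³ m
α₁L₁ = 9.42123×10⁻⁶, α₂L₂ = 5.08914×10⁻⁷ → Δ(αL) = 8.912316×10⁻⁶ m/K
ΔT = 3.30×10⁻³ / 8.912316×10⁻⁶ = 370.274 K, so T = 26.6 + 370.274 = 396.874 °C

T = 396.9 °C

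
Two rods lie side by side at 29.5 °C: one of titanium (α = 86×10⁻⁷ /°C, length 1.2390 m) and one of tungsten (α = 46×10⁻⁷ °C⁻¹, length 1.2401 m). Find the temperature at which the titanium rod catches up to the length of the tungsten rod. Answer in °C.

T = 251.7 °C

L₁(1 + α₁ΔT) = L₂(1 + α₂ΔT) ⇒ ΔT = (L₂ − L₁)/(α₁L₁ − α₂L₂)
L₂ − L₁ = 1.2401 − 1.2390 = 1.10×10⁻³ m
α₁L₁ − α₂L₂ = 86×10⁻⁷×1.2390 − 46×10⁻⁷×1.2401 = 4.95094×10⁻⁶ m/K
ΔT = 1.10×10⁻³ / 4.95094×10⁻⁶ = 222.180 K
T = 29.5 + 222.180 = 251.680 °C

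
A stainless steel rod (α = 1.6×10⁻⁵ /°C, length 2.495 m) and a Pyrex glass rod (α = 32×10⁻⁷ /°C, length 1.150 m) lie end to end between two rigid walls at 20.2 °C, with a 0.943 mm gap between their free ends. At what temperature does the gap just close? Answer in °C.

Gap closes when ΔL₁ + ΔL₂ = 0.943 mm = 9.43×10⁻⁴ m
(α₁L₁ + α₂L₂)ΔT = g
α₁L₁ + α₂L₂ = 1.6×10⁻⁵×2.495 + 32×10⁻⁷×1.150 = 4.36×10⁻⁵ m/K
ΔT = 9.43×10⁻⁴ / 4.36×10⁻⁵ = 21.628 K
T = 20.2 + 21.628 = 41.828 °C

T = 41.8 °C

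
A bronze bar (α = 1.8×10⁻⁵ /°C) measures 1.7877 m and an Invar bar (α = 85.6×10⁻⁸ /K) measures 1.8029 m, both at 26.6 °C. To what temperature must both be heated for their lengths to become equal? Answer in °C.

T = 522.8 °C

Equal length when α₁L₁ΔT − α₂L₂ΔT = L₂ − L₁ = 1.52×10⁻² m
α₁L₁ = 3.21786×10⁻⁵, α₂L₂ = 1.5432824×10⁻⁶ → Δ(αL) = 3.06353176×10⁻⁵ m/K
ΔT = 1.52×10⁻² / 3.06353176×10⁻⁵ = 496.159 K, so T = 26.6 + 496.159 = 522.759 °C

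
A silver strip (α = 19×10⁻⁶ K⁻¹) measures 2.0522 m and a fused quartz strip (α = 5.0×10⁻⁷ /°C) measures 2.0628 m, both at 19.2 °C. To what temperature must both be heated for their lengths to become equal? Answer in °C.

Equal length when α₁L₁ΔT − α₂L₂ΔT = L₂ − L₁ = 1.06×10⁻² m
α₁L₁ = 3.89918×10⁻⁵, α₂L₂ = 1.0314×10⁻⁶ → Δ(αL) = 3.79604×10⁻⁵ m/K
ΔT = 1.06×10⁻² / 3.79604×10⁻⁵ = 279.238 K, so T = 19.2 + 279.238 = 298.438 °C

T = 298.4 °C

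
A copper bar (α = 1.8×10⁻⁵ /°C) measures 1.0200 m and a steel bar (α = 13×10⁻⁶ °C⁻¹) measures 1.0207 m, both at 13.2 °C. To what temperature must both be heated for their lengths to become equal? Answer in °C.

T = 150.7 °C

Equal length when α₁L₁ΔT − α₂L₂ΔT = L₂ − L₁ = 7.00×10⁻⁴ m
α₁L₁ = 1.836×10⁻⁵, α₂L₂ = 1.32691×10⁻⁵ → Δ(αL) = 5.0909×10⁻⁶ m/K
ΔT = 7.00×10⁻⁴ / 5.0909×10⁻⁶ = 137.500 K, so T = 13.2 + 137.500 = 150.700 °C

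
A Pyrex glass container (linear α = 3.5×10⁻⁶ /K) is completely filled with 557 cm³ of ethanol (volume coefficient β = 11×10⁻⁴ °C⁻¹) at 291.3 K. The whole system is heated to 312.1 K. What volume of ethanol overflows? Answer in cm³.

The container also expands: β_container ≈ 3α = 1.05×10⁻⁵ /K
Net overflow = V₀(β_liq − 3α_cont)ΔT
β − 3α = 1.10×10⁻³ − 1.05×10⁻⁵ = 1.0895×10⁻³ /K; ΔT = 20.8 K
ΔV = 557 × 1.0895×10⁻³ × 20.8 = 12.6 cm³

12.6 cm³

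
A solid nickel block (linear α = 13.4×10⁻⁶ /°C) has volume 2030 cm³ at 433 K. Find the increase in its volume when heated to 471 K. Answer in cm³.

ΔV = 3.10 cm³

Isotropic solid: β ≈ 3α = 4.0×10⁻⁵ /K; ΔT = 38 K
ΔV = 3αV₀ΔT = 3(13.4×10⁻⁶)(2030)(38) = 3.10 cm³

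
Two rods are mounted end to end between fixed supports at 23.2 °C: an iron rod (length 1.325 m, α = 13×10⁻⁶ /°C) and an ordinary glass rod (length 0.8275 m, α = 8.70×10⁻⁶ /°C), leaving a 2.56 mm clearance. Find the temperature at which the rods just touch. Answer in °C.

Gap closes when ΔL₁ + ΔL₂ = 2.56 mm = 2.56×10⁻³ m
(α₁L₁ + α₂L₂)ΔT = g
α₁L₁ + α₂L₂ = 13×10⁻⁶×1.325 + 8.70×10⁻⁶×0.8275 = 2.442425×10⁻⁵ m/K
ΔT = 2.56×10⁻³ / 2.442425×10⁻⁵ = 104.81 K
T = 23.2 + 104.81 = 128.01 °C

T = 128 °C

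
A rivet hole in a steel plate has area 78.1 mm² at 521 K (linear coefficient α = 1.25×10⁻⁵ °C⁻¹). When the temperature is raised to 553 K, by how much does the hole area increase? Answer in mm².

Area coefficient ≈ 2α; |ΔT| = 32 K
ΔA = 2αA₀ΔT = 2(1.25×10⁻⁵)(78.1)(32) = 0.0625 mm²

ΔA = 0.0625 mm²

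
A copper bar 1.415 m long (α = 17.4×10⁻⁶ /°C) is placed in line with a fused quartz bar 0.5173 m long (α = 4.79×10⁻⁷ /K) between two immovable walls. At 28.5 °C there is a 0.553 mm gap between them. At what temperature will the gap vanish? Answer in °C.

α₁L₁ = 2.4621×10⁻⁵ m/K, α₂L₂ = 2.477867×10⁻⁷ m/K → total 2.48687867×10⁻⁵ m/K
ΔT = g/(α₁L₁+α₂L₂) = 5.53×10⁻⁴ / 2.48687867×10⁻⁵ = 22.237 K
T = 28.5 + 22.237 = 50.737 °C

T = 50.7 °C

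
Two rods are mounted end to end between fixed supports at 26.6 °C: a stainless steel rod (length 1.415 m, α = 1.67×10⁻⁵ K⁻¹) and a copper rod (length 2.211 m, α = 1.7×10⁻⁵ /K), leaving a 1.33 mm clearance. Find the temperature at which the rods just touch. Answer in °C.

Gap closes when ΔL₁ + ΔL₂ = 1.33 mm = 1.33×10⁻³ m
(α₁L₁ + α₂L₂)ΔT = g
α₁L₁ + α₂L₂ = 1.67×10⁻⁵×1.415 + 1.7×10⁻⁵×2.211 = 6.12175×10⁻⁵ m/K
ΔT = 1.33×10⁻³ / 6.12175×10⁻⁵ = 21.726 K
T = 26.6 + 21.726 = 48.326 °C

T = 48.3 °C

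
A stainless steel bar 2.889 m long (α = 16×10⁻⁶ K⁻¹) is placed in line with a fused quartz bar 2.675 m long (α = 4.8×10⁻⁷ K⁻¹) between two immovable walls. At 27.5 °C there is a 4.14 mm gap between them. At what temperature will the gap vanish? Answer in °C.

T = 115 °C

Gap closes when ΔL₁ + ΔL₂ = 4.14 mm = 4.14×10⁻³ m
(α₁L₁ + α₂L₂)ΔT = g
α₁L₁ + α₂L₂ = 16×10⁻⁶×2.889 + 4.8×10⁻⁷×2.675 = 4.7508×10⁻⁵ m/K
ΔT = 4.14×10⁻³ / 4.7508×10⁻⁵ = 87.14 K
T = 27.5 + 87.14 = 114.64 °C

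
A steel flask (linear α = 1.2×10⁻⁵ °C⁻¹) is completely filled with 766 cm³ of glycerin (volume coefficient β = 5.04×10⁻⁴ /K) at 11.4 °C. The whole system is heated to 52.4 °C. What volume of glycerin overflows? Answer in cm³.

14.7 cm³

The flask also expands: β_container ≈ 3α = 3.6×10⁻⁵ /K
Net overflow = V₀(β_liq − 3α_cont)ΔT
β − 3α = 5.04×10⁻⁴ − 3.6×10⁻⁵ = 4.68×10⁻⁴ /K; ΔT = 41.0 K
ΔV = 766 × 4.68×10⁻⁴ × 41.0 = 14.7 cm³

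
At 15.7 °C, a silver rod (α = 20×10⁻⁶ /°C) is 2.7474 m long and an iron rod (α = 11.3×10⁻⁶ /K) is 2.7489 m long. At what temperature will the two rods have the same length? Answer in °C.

Equal length when α₁L₁ΔT − α₂L₂ΔT = L₂ − L₁ = 1.50×10⁻³ m
α₁L₁ = 5.4948×10⁻⁵, α₂L₂ = 3.106257×10⁻⁵ → Δ(αL) = 2.388543×10⁻⁵ m/K
ΔT = 1.50×10⁻³ / 2.388543×10⁻⁵ = 62.7998 K, so T = 15.7 + 62.7998 = 78.4998 °C

T = 78.50 °C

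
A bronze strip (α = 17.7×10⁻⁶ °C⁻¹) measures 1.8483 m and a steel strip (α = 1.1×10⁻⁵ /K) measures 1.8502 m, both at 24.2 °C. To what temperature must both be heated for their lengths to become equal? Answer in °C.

T = 177.9 °C

L₁(1 + α₁ΔT) = L₂(1 + α₂ΔT) ⇒ ΔT = (L₂ − L₁)/(α₁L₁ − α₂L₂)
L₂ − L₁ = 1.8502 − 1.8483 = 1.90×10⁻³ m
α₁L₁ − α₂L₂ = 17.7×10⁻⁶×1.8483 − 1.1×10⁻⁵×1.8502 = 1.236271×10⁻⁵ m/K
ΔT = 1.90×10⁻³ / 1.236271×10⁻⁵ = 153.688 K
T = 24.2 + 153.688 = 177.888 °C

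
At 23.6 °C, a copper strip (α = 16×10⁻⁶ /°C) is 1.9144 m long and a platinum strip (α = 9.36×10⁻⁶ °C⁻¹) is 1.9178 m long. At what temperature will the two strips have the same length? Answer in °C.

L₁(1 + α₁ΔT) = L₂(1 + α₂ΔT) ⇒ ΔT = (L₂ − L₁)/(α₁L₁ − α₂L₂)
L₂ − L₁ = 1.9178 − 1.9144 = 3.40×10⁻³ m
α₁L₁ − α₂L₂ = 16×10⁻⁶×1.9144 − 9.36×10⁻⁶×1.9178 = 1.2679792×10⁻⁵ m/K
ΔT = 3.40×10⁻³ / 1.2679792×10⁻⁵ = 268.143 K
T = 23.6 + 268.143 = 291.743 °C

T = 291.7 °C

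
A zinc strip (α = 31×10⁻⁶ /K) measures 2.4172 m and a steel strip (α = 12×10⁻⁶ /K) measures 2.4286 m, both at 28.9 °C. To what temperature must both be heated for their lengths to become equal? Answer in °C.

T = 277.9 °C

L₁(1 + α₁ΔT) = L₂(1 + α₂ΔT) ⇒ ΔT = (L₂ − L₁)/(α₁L₁ − α₂L₂)
L₂ − L₁ = 2.4286 − 2.4172 = 1.14×10⁻² m
α₁L₁ − α₂L₂ = 31×10⁻⁶×2.4172 − 12×10⁻⁶×2.4286 = 4.579×10⁻⁵ m/K
ΔT = 1.14×10⁻² / 4.579×10⁻⁵ = 248.963 K
T = 28.9 + 248.963 = 277.863 °C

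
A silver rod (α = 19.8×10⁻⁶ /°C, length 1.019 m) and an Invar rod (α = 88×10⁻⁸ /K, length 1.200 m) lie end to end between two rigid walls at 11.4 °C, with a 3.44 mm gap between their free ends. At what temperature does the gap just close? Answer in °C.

α₁L₁ = 2.01762×10⁻⁵ m/K, α₂L₂ = 1.056×10⁻⁶ m/K → total 2.12322×10⁻⁵ m/K
ΔT = g/(α₁L₁+α₂L₂) = 3.44×10⁻³ / 2.12322×10⁻⁵ = 162.02 K
T = 11.4 + 162.02 = 173.42 °C

T = 173 °C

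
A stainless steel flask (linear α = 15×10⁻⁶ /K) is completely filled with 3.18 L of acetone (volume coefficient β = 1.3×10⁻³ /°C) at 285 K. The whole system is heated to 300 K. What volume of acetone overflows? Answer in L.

The flask also expands: β_container ≈ 3α = 4.5×10⁻⁵ /K
Net overflow = V₀(β_liq − 3α_cont)ΔT
β − 3α = 1.30×10⁻³ − 4.5×10⁻⁵ = 1.255×10⁻³ /K; ΔT = 15 K
ΔV = 3.18 × 1.255×10⁻³ × 15 = 0.0599 L

0.0599 L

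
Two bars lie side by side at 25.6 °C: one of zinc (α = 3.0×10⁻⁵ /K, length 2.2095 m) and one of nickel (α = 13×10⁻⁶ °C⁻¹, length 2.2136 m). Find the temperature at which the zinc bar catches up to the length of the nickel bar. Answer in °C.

Equal length when α₁L₁ΔT − α₂L₂ΔT = L₂ − L₁ = 4.10×10⁻³ m
α₁L₁ = 6.6285×10⁻⁵, α₂L₂ = 2.87768×10⁻⁵ → Δ(αL) = 3.75082×10⁻⁵ m/K
ΔT = 4.10×10⁻³ / 3.75082×10⁻⁵ = 109.309 K, so T = 25.6 + 109.309 = 134.909 °C

T = 134.9 °C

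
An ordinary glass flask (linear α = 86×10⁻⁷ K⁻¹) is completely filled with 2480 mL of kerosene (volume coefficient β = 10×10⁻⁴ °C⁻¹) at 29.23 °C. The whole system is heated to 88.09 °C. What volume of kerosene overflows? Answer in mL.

142 mL

The flask also expands: β_container ≈ 3α = 2.58×10⁻⁵ /K
Net overflow = V₀(β_liq − 3α_cont)ΔT
β − 3α = 1.00×10⁻³ − 2.58×10⁻⁵ = 9.742×10⁻⁴ /K; ΔT = 58.86 K
ΔV = 2480 × 9.742×10⁻⁴ × 58.86 = 142 mL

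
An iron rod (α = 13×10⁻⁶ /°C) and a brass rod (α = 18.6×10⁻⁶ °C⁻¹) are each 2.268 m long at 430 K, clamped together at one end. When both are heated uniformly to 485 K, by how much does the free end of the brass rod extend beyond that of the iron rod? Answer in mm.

ΔT = 55 K
iron: ΔL = 13×10⁻⁶ × 2.268 m × 55 = 1.6216×10⁻³ m = 1.6216 mm
brass: ΔL = 18.6×10⁻⁶ × 2.268 m × 55 = 2.3202×10⁻³ m = 2.3202 mm
difference = 2.3202 − 1.6216 = 0.6986 mm

0.699 mm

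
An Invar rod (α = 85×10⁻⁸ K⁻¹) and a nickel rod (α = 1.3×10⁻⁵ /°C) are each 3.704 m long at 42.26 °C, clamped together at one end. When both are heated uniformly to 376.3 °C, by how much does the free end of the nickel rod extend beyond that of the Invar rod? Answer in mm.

ΔT = 334.04 K
Invar: ΔL = 85×10⁻⁸ × 3.704 m × 334.04 = 1.0517×10⁻³ m = 1.0517 mm
nickel: ΔL = 1.3×10⁻⁵ × 3.704 m × 334.04 = 1.6085×10⁻² m = 16.085 mm
difference = 16.085 − 1.0517 = 15.0333 mm

15.0 mm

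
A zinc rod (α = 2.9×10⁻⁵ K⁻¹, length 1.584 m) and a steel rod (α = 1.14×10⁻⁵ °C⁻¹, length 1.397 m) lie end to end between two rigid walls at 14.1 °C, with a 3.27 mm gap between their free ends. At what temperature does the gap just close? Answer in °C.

α₁L₁ = 4.5936×10⁻⁵ m/K, α₂L₂ = 1.59258×10⁻⁵ m/K → total 6.18618×10⁻⁵ m/K
ΔT = g/(α₁L₁+α₂L₂) = 3.27×10⁻³ / 6.18618×10⁻⁵ = 52.860 K
T = 14.1 + 52.860 = 66.960 °C

T = 67.0 °C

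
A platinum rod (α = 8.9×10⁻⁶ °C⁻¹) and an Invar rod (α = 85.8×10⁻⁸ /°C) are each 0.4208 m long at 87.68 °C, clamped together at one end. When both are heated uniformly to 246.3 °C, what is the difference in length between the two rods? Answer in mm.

ΔT = 158.62 K
platinum: ΔL = 8.9×10⁻⁶ × 0.4208 m × 158.62 = 5.9405×10⁻⁴ m = 0.59405 mm
Invar: ΔL = 85.8×10⁻⁸ × 0.4208 m × 158.62 = 5.7269×10⁻⁵ m = 0.057269 mm
difference = 0.59405 − 0.057269 = 0.536781 mm

0.537 mm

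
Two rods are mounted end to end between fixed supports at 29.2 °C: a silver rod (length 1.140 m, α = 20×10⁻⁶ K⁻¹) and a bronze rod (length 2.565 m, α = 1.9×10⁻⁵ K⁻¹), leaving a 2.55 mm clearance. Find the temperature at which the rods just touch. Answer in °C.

Gap closes when ΔL₁ + ΔL₂ = 2.55 mm = 2.55×10⁻³ m
(α₁L₁ + α₂L₂)ΔT = g
α₁L₁ + α₂L₂ = 20×10⁻⁶×1.140 + 1.9×10⁻⁵×2.565 = 7.1535×10⁻⁵ m/K
ΔT = 2.55×10⁻³ / 7.1535×10⁻⁵ = 35.647 K
T = 29.2 + 35.647 = 64.847 °C

T = 64.8 °C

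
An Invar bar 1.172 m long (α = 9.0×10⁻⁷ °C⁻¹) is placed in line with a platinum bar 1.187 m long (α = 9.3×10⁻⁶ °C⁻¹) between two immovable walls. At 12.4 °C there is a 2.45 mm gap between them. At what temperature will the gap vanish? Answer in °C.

α₁L₁ = 1.0548×10⁻⁶ m/K, α₂L₂ = 1.10391×10⁻⁵ m/K → total 1.20939×10⁻⁵ m/K
ΔT = g/(α₁L₁+α₂L₂) = 2.45×10⁻³ / 1.20939×10⁻⁵ = 202.58 K
T = 12.4 + 202.58 = 214.98 °C

T = 215 °C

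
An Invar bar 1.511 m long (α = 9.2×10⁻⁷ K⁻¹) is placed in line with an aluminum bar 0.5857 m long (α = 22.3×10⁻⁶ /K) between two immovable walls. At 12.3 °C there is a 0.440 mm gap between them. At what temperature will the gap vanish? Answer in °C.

T = 42.7 °C

α₁L₁ = 1.39012×10⁻⁶ m/K, α₂L₂ = 1.306111×10⁻⁵ m/K → total 1.445123×10⁻⁵ m/K
ΔT = g/(α₁L₁+α₂L₂) = 4.40×10⁻⁴ / 1.445123×10⁻⁵ = 30.447 K
T = 12.3 + 30.447 = 42.747 °C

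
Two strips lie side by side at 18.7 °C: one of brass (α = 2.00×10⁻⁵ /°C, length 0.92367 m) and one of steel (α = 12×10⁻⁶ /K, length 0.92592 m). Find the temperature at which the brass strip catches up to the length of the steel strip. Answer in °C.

L₁(1 + α₁ΔT) = L₂(1 + α₂ΔT) ⇒ ΔT = (L₂ − L₁)/(α₁L₁ − α₂L₂)
L₂ − L₁ = 0.92592 − 0.92367 = 2.25×10⁻³ m
α₁L₁ − α₂L₂ = 2.00×10⁻⁵×0.92367 − 12×10⁻⁶×0.92592 = 7.36236×10⁻⁶ m/K
ΔT = 2.25×10⁻³ / 7.36236×10⁻⁶ = 305.609 K
T = 18.7 + 305.609 = 324.309 °C

T = 324.3 °C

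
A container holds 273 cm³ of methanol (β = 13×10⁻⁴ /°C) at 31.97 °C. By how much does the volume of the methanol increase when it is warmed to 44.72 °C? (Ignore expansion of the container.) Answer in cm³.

ΔV = 4.52 cm³

|ΔT| = |44.72 − 31.97| = 12.75 K
ΔV = βV₀ΔT = (13×10⁻⁴)(273)(12.75) = 4.52 cm³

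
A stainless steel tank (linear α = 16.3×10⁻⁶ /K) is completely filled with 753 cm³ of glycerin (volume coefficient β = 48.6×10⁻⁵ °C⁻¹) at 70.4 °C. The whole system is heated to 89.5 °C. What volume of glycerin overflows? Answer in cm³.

6.29 cm³

The tank also expands: β_container ≈ 3α = 4.89×10⁻⁵ /K
Net overflow = V₀(β_liq − 3α_cont)ΔT
β − 3α = 4.86×10⁻⁴ − 4.89×10⁻⁵ = 4.371×10⁻⁴ /K; ΔT = 19.1 K
ΔV = 753 × 4.371×10⁻⁴ × 19.1 = 6.29 cm³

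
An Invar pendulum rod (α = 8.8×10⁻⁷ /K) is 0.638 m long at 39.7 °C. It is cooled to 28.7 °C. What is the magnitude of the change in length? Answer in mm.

ΔL = 0.00618 mm

|ΔT| = |28.7 − 39.7| = 11.0 K
ΔL = αL₀ΔT = (8.8×10⁻⁷)(0.638)(11.0) = 6.18×10⁻⁶ m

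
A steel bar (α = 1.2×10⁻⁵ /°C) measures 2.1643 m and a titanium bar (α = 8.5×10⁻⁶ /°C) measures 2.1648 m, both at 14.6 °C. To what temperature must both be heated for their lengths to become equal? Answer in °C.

L₁(1 + α₁ΔT) = L₂(1 + α₂ΔT) ⇒ ΔT = (L₂ − L₁)/(α₁L₁ − α₂L₂)
L₂ − L₁ = 2.1648 − 2.1643 = 5.00×10⁻⁴ m
α₁L₁ − α₂L₂ = 1.2×10⁻⁵×2.1643 − 8.5×10⁻⁶×2.1648 = 7.5708×10⁻⁶ m/K
ΔT = 5.00×10⁻⁴ / 7.5708×10⁻⁶ = 66.0432 K
T = 14.6 + 66.0432 = 80.6432 °C

T = 80.64 °C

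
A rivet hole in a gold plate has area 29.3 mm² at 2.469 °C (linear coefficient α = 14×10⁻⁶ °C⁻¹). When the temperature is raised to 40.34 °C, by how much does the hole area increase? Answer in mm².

ΔA = 0.0311 mm²

Area coefficient ≈ 2α; |ΔT| = 37.871 K
ΔA = 2αA₀ΔT = 2(14×10⁻⁶)(29.3)(37.871) = 0.0311 mm²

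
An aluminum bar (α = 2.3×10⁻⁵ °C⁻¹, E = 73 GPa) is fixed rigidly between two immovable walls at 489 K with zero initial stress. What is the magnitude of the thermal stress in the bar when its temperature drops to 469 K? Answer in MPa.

σ = 33.6 MPa

Fully constrained: the free strain ε = αΔT is blocked, so σ = Eε = EαΔT.
|ΔT| = 20 K
σ = 73.0×10⁹ × 2.3×10⁻⁵ × 20 = 3.36×10⁷ Pa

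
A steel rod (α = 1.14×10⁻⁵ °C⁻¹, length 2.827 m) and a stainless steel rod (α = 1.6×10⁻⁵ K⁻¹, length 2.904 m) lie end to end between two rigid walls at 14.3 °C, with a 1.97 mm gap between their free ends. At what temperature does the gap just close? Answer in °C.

α₁L₁ = 3.22278×10⁻⁵ m/K, α₂L₂ = 4.6464×10⁻⁵ m/K → total 7.86918×10⁻⁵ m/K
ΔT = g/(α₁L₁+α₂L₂) = 1.97×10⁻³ / 7.86918×10⁻⁵ = 25.034 K
T = 14.3 + 25.034 = 39.334 °C

T = 39.3 °C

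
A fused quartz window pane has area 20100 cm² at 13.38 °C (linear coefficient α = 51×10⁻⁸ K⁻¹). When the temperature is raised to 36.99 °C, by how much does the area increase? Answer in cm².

ΔA = 0.484 cm²

Area coefficient ≈ 2α; |ΔT| = 23.61 K
ΔA = 2αA₀ΔT = 2(51×10⁻⁸)(20100)(23.61) = 0.484 cm²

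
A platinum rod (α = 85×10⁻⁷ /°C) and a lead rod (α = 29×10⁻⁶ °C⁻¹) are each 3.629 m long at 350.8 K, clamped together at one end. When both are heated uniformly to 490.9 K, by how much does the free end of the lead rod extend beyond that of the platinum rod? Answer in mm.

ΔT = 140.1 K
platinum: ΔL = 85×10⁻⁷ × 3.629 m × 140.1 = 4.3216×10⁻³ m = 4.3216 mm
lead: ΔL = 29×10⁻⁶ × 3.629 m × 140.1 = 1.4744×10⁻² m = 14.744 mm
difference = 14.744 − 4.3216 = 10.4224 mm

10.4 mm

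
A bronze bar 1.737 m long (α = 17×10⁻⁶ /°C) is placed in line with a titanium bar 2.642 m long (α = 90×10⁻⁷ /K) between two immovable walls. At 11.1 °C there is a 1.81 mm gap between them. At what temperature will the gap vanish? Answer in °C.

T = 45.1 °C

α₁L₁ = 2.9529×10⁻⁵ m/K, α₂L₂ = 2.3778×10⁻⁵ m/K → total 5.3307×10⁻⁵ m/K
ΔT = g/(α₁L₁+α₂L₂) = 1.81×10⁻³ / 5.3307×10⁻⁵ = 33.954 K
T = 11.1 + 33.954 = 45.054 °C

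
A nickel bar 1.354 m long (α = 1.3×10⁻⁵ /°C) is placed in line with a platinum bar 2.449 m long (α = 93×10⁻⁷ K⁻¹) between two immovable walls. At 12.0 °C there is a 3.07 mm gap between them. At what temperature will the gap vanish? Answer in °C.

T = 88.0 °C

Gap closes when ΔL₁ + ΔL₂ = 3.07 mm = 3.07×10⁻³ m
(α₁L₁ + α₂L₂)ΔT = g
α₁L₁ + α₂L₂ = 1.3×10⁻⁵×1.354 + 93×10⁻⁷×2.449 = 4.03777×10⁻⁵ m/K
ΔT = 3.07×10⁻³ / 4.03777×10⁻⁵ = 76.032 K
T = 12.0 + 76.032 = 88.032 °C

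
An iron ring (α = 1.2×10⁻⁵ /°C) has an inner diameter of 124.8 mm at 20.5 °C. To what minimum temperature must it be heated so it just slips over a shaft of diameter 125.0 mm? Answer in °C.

Required Δd = 125.0 − 124.8 = 0.2 mm
Δd = αd₀ΔT ⇒ ΔT = Δd/(αd₀) = 0.2 / (1.2×10⁻⁵ × 124.8) = 133.55 K
T_min = 20.5 + 133.55 = 154.05 °C

T = 154 °C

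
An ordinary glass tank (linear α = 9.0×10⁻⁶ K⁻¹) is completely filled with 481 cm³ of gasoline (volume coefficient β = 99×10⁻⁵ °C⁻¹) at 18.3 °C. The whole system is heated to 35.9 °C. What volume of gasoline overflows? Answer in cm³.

The tank also expands: β_container ≈ 3α = 2.7×10⁻⁵ /K
Net overflow = V₀(β_liq − 3α_cont)ΔT
β − 3α = 9.90×10⁻⁴ − 2.7×10⁻⁵ = 9.63×10⁻⁴ /K; ΔT = 17.6 K
ΔV = 481 × 9.63×10⁻⁴ × 17.6 = 8.15 cm³

8.15 cm³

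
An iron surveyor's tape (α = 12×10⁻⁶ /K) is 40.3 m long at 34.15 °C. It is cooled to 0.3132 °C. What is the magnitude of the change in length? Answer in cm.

ΔL = 1.64 cm

|ΔT| = |0.3132 − 34.15| = 33.8368 K
ΔL = αL₀ΔT = (12×10⁻⁶)(40.3)(33.8368) = 1.64×10⁻² m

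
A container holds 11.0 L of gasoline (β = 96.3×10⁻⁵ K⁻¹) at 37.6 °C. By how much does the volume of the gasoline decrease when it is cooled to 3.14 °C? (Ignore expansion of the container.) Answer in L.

|ΔT| = |3.14 − 37.6| = 34.46 K
ΔV = βV₀ΔT = (96.3×10⁻⁵)(11.0)(34.46) = 0.365 L

ΔV = 0.365 L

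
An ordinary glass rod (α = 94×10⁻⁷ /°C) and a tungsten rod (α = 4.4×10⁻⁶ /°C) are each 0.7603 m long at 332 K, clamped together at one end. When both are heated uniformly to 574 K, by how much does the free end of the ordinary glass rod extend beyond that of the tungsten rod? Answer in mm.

ΔT = 242 K
ordinary glass: ΔL = 94×10⁻⁷ × 0.7603 m × 242 = 1.7295×10⁻³ m = 1.7295 mm
tungsten: ΔL = 4.4×10⁻⁶ × 0.7603 m × 242 = 8.0957×10⁻⁴ m = 0.80957 mm
difference = 1.7295 − 0.80957 = 0.91993 mm

0.920 mm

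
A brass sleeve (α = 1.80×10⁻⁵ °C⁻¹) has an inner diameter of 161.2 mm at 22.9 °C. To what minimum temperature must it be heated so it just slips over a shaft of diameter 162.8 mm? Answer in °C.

Required Δd = 162.8 − 161.2 = 1.6 mm
Δd = αd₀ΔT ⇒ ΔT = Δd/(αd₀) = 1.6 / (1.80×10⁻⁵ × 161.2) = 551.42 K
T_min = 22.9 + 551.42 = 574.32 °C

T = 574 °C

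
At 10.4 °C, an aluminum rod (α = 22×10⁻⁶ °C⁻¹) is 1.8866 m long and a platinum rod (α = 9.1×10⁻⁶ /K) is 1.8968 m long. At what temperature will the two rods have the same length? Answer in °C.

T = 431.1 °C

L₁(1 + α₁ΔT) = L₂(1 + α₂ΔT) ⇒ ΔT = (L₂ − L₁)/(α₁L₁ − α₂L₂)
L₂ − L₁ = 1.8968 − 1.8866 = 1.02×10⁻² m
α₁L₁ − α₂L₂ = 22×10⁻⁶×1.8866 − 9.1×10⁻⁶×1.8968 = 2.424432×10⁻⁵ m/K
ΔT = 1.02×10⁻² / 2.424432×10⁻⁵ = 420.717 K
T = 10.4 + 420.717 = 431.117 °C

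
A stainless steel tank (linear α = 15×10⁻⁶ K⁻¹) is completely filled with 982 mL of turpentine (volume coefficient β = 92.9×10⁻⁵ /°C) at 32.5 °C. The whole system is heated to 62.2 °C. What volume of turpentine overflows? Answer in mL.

25.8 mL

The tank also expands: β_container ≈ 3α = 4.5×10⁻⁵ /K
Net overflow = V₀(β_liq − 3α_cont)ΔT
β − 3α = 9.29×10⁻⁴ − 4.5×10⁻⁵ = 8.84×10⁻⁴ /K; ΔT = 29.7 K
ΔV = 982 × 8.84×10⁻⁴ × 29.7 = 25.8 mL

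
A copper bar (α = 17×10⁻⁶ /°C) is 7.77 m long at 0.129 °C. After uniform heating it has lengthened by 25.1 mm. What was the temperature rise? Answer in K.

ΔL = αL₀ΔT ⇒ ΔT = ΔL / (αL₀)
ΔT = 25.1×10⁻³ m / (17×10⁻⁶ × 7.77 m) = 190.02 K

ΔT = 190 K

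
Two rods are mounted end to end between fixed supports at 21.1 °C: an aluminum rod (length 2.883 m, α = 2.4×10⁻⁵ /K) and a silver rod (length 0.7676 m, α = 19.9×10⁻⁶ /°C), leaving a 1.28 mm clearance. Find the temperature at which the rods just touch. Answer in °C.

T = 36.3 °C

Gap closes when ΔL₁ + ΔL₂ = 1.28 mm = 1.28×10⁻³ m
(α₁L₁ + α₂L₂)ΔT = g
α₁L₁ + α₂L₂ = 2.4×10⁻⁵×2.883 + 19.9×10⁻⁶×0.7676 = 8.446724×10⁻⁵ m/K
ΔT = 1.28×10⁻³ / 8.446724×10⁻⁵ = 15.154 K
T = 21.1 + 15.154 = 36.254 °C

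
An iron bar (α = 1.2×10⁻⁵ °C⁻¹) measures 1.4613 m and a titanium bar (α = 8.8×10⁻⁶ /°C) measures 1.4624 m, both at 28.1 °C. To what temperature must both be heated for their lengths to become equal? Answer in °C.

T = 263.8 °C

L₁(1 + α₁ΔT) = L₂(1 + α₂ΔT) ⇒ ΔT = (L₂ − L₁)/(α₁L₁ − α₂L₂)
L₂ − L₁ = 1.4624 − 1.4613 = 1.10×10⁻³ m
α₁L₁ − α₂L₂ = 1.2×10⁻⁵×1.4613 − 8.8×10⁻⁶×1.4624 = 4.66648×10⁻⁶ m/K
ΔT = 1.10×10⁻³ / 4.66648×10⁻⁶ = 235.724 K
T = 28.1 + 235.724 = 263.824 °C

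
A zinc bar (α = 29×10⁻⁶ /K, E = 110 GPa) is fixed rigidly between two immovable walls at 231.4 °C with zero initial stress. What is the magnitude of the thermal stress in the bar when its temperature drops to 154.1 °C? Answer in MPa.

σ = 247 MPa

Fully constrained: the free strain ε = αΔT is blocked, so σ = Eε = EαΔT.
|ΔT| = 77.3 K
σ = 110×10⁹ × 29×10⁻⁶ × 77.3 = 2.47×10⁸ Pa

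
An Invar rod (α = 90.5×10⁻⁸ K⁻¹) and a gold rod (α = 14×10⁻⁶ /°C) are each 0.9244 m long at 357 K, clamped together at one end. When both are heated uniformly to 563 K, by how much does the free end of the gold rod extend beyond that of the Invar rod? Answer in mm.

ΔT = 206 K
Invar: ΔL = 90.5×10⁻⁸ × 0.9244 m × 206 = 1.7234×10⁻⁴ m = 0.17234 mm
gold: ΔL = 14×10⁻⁶ × 0.9244 m × 206 = 2.6660×10⁻³ m = 2.6660 mm
difference = 2.6660 − 0.17234 = 2.49366 mm

2.49 mm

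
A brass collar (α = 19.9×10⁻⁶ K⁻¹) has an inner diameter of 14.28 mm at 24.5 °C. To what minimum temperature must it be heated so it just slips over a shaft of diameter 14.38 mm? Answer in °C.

T = 376 °C

Required Δd = 14.38 − 14.28 = 0.10 mm
Δd = αd₀ΔT ⇒ ΔT = Δd/(αd₀) = 0.10 / (19.9×10⁻⁶ × 14.28) = 351.90 K
T_min = 24.5 + 351.90 = 376.40 °C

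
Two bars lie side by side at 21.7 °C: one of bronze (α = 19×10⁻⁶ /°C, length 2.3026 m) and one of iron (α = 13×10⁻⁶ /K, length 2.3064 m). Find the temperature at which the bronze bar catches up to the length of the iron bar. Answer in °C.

Equal length when α₁L₁ΔT − α₂L₂ΔT = L₂ − L₁ = 3.80×10⁻³ m
α₁L₁ = 4.37494×10⁻⁵, α₂L₂ = 2.99832×10⁻⁵ → Δ(αL) = 1.37662×10⁻⁵ m/K
ΔT = 3.80×10⁻³ / 1.37662×10⁻⁵ = 276.038 K, so T = 21.7 + 276.038 = 297.738 °C

T = 297.7 °C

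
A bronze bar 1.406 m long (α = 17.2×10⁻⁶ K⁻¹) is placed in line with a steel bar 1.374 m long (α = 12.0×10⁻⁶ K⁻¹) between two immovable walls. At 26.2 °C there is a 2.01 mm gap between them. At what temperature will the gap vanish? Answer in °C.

α₁L₁ = 2.41832×10⁻⁵ m/K, α₂L₂ = 1.6488×10⁻⁵ m/K → total 4.06712×10⁻⁵ m/K
ΔT = g/(α₁L₁+α₂L₂) = 2.01×10⁻³ / 4.06712×10⁻⁵ = 49.421 K
T = 26.2 + 49.421 = 75.621 °C

T = 75.6 °C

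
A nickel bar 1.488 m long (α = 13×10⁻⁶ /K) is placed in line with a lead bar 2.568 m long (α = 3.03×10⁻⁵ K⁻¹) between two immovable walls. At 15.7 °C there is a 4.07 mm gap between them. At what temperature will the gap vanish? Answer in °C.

T = 57.6 °C

α₁L₁ = 1.9344×10⁻⁵ m/K, α₂L₂ = 7.78104×10⁻⁵ m/K → total 9.71544×10⁻⁵ m/K
ΔT = g/(α₁L₁+α₂L₂) = 4.07×10⁻³ / 9.71544×10⁻⁵ = 41.892 K
T = 15.7 + 41.892 = 57.592 °C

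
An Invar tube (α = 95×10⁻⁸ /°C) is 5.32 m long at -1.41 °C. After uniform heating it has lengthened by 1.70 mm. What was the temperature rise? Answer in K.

ΔT = 336 K

ΔL = αL₀ΔT ⇒ ΔT = ΔL / (αL₀)
ΔT = 1.70×10⁻³ m / (95×10⁻⁸ × 5.32 m) = 336.37 K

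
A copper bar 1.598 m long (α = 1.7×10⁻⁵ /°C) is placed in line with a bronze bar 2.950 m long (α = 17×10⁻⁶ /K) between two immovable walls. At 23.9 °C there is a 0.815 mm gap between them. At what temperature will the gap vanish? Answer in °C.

Gap closes when ΔL₁ + ΔL₂ = 0.815 mm = 8.15×10⁻⁴ m
(α₁L₁ + α₂L₂)ΔT = g
α₁L₁ + α₂L₂ = 1.7×10⁻⁵×1.598 + 17×10⁻⁶×2.950 = 7.7316×10⁻⁵ m/K
ΔT = 8.15×10⁻⁴ / 7.7316×10⁻⁵ = 10.541 K
T = 23.9 + 10.541 = 34.441 °C

T = 34.4 °C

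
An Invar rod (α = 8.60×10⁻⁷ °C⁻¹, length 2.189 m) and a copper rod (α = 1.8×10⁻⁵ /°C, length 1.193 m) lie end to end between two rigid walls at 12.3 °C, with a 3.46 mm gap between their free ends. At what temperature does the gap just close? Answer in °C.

T = 160 °C

α₁L₁ = 1.88254×10⁻⁶ m/K, α₂L₂ = 2.1474×10⁻⁵ m/K → total 2.335654×10⁻⁵ m/K
ΔT = g/(α₁L₁+α₂L₂) = 3.46×10⁻³ / 2.335654×10⁻⁵ = 148.14 K
T = 12.3 + 148.14 = 160.44 °C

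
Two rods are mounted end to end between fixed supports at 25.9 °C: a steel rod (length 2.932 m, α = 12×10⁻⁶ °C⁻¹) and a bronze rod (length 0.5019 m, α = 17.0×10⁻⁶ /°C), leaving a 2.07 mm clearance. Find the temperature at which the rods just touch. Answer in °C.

α₁L₁ = 3.5184×10⁻⁵ m/K, α₂L₂ = 8.5323×10⁻⁶ m/K → total 4.37163×10⁻⁵ m/K
ΔT = g/(α₁L₁+α₂L₂) = 2.07×10⁻³ / 4.37163×10⁻⁵ = 47.351 K
T = 25.9 + 47.351 = 73.251 °C

T = 73.3 °C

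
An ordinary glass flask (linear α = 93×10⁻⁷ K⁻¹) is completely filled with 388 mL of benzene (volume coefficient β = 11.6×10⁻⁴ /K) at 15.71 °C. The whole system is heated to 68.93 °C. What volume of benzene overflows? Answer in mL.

23.4 mL

The flask also expands: β_container ≈ 3α = 2.79×10⁻⁵ /K
Net overflow = V₀(β_liq − 3α_cont)ΔT
β − 3α = 1.16×10⁻³ − 2.79×10⁻⁵ = 1.1321×10⁻³ /K; ΔT = 53.22 K
ΔV = 388 × 1.1321×10⁻³ × 53.22 = 23.4 mL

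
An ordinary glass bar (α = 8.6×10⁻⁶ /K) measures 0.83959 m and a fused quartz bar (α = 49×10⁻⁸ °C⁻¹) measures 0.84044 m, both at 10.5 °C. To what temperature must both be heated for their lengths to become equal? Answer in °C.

T = 135.3 °C

Equal length when α₁L₁ΔT − α₂L₂ΔT = L₂ − L₁ = 8.50×10⁻⁴ m
α₁L₁ = 7.220474×10⁻⁶, α₂L₂ = 4.118156×10⁻⁷ → Δ(αL) = 6.8086584×10⁻⁶ m/K
ΔT = 8.50×10⁻⁴ / 6.8086584×10⁻⁶ = 124.841 K, so T = 10.5 + 124.841 = 135.341 °C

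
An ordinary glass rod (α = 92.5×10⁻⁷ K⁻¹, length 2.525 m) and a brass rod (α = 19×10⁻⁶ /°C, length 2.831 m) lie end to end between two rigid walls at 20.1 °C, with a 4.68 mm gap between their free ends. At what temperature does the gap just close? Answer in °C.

T = 80.8 °C

α₁L₁ = 2.335625×10⁻⁵ m/K, α₂L₂ = 5.3789×10⁻⁵ m/K → total 7.714525×10⁻⁵ m/K
ΔT = g/(α₁L₁+α₂L₂) = 4.68×10⁻³ / 7.714525×10⁻⁵ = 60.665 K
T = 20.1 + 60.665 = 80.765 °C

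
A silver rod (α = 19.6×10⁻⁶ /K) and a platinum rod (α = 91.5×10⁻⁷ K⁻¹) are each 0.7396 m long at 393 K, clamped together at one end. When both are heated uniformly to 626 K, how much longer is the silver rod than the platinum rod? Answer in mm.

ΔT = 233 K
silver: ΔL = 19.6×10⁻⁶ × 0.7396 m × 233 = 3.3776×10⁻³ m = 3.3776 mm
platinum: ΔL = 91.5×10⁻⁷ × 0.7396 m × 233 = 1.5768×10⁻³ m = 1.5768 mm
difference = 3.3776 − 1.5768 = 1.8008 mm

1.80 mm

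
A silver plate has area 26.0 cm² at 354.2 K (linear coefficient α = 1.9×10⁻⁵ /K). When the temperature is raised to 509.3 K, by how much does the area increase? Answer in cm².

Area coefficient ≈ 2α; |ΔT| = 155.1 K
ΔA = 2αA₀ΔT = 2(1.9×10⁻⁵)(26.0)(155.1) = 0.153 cm²

ΔA = 0.153 cm²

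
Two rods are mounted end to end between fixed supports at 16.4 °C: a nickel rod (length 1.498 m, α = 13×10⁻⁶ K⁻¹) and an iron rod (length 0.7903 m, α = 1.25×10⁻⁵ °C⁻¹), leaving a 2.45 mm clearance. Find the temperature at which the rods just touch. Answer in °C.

Gap closes when ΔL₁ + ΔL₂ = 2.45 mm = 2.45×10⁻³ m
(α₁L₁ + α₂L₂)ΔT = g
α₁L₁ + α₂L₂ = 13×10⁻⁶×1.498 + 1.25×10⁻⁵×0.7903 = 2.935275×10⁻⁵ m/K
ΔT = 2.45×10⁻³ / 2.935275×10⁻⁵ = 83.467 K
T = 16.4 + 83.467 = 99.867 °C

T = 99.9 °C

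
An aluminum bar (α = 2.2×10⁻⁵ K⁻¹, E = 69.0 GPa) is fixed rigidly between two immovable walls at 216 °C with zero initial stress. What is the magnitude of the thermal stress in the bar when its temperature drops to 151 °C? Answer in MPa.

Fully constrained: the free strain ε = αΔT is blocked, so σ = Eε = EαΔT.
|ΔT| = 65 K
σ = 69.0×10⁹ × 2.2×10⁻⁵ × 65 = 9.87×10⁷ Pa

σ = 98.7 MPa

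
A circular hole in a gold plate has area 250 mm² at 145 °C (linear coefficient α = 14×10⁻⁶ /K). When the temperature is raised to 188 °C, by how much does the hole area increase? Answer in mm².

ΔA = 0.301 mm²

Area coefficient ≈ 2α; |ΔT| = 43 K
ΔA = 2αA₀ΔT = 2(14×10⁻⁶)(250)(43) = 0.301 mm²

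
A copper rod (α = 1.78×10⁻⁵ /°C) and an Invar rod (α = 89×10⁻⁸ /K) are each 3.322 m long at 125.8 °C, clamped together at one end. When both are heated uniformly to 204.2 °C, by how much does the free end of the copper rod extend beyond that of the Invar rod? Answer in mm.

4.40 mm

ΔT = 78.4 K
copper: ΔL = 1.78×10⁻⁵ × 3.322 m × 78.4 = 4.6359×10⁻³ m = 4.6359 mm
Invar: ΔL = 89×10⁻⁸ × 3.322 m × 78.4 = 2.3180×10⁻⁴ m = 0.23180 mm
difference = 4.6359 − 0.23180 = 4.4041 mm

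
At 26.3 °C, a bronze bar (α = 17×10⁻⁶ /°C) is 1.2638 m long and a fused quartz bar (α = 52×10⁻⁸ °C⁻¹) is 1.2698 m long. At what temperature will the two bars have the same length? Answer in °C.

L₁(1 + α₁ΔT) = L₂(1 + α₂ΔT) ⇒ ΔT = (L₂ − L₁)/(α₁L₁ − α₂L₂)
L₂ − L₁ = 1.2698 − 1.2638 = 6.00×10⁻³ m
α₁L₁ − α₂L₂ = 17×10⁻⁶×1.2638 − 52×10⁻⁸×1.2698 = 2.0824304×10⁻⁵ m/K
ΔT = 6.00×10⁻³ / 2.0824304×10⁻⁵ = 288.125 K
T = 26.3 + 288.125 = 314.425 °C

T = 314.4 °C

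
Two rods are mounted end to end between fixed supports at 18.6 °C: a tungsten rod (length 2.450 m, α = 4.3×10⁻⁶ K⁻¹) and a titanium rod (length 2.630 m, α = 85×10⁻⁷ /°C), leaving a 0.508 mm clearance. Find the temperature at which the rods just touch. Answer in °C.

T = 34.0 °C

α₁L₁ = 1.0535×10⁻⁵ m/K, α₂L₂ = 2.2355×10⁻⁵ m/K → total 3.289×10⁻⁵ m/K
ΔT = g/(α₁L₁+α₂L₂) = 5.08×10⁻⁴ / 3.289×10⁻⁵ = 15.445 K
T = 18.6 + 15.445 = 34.045 °C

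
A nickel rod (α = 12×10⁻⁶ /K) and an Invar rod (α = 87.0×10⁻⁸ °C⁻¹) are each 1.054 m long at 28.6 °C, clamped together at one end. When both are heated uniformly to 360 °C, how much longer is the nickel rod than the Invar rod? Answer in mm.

ΔT = 331.4 K
nickel: ΔL = 12×10⁻⁶ × 1.054 m × 331.4 = 4.1915×10⁻³ m = 4.1915 mm
Invar: ΔL = 87.0×10⁻⁸ × 1.054 m × 331.4 = 3.0389×10⁻⁴ m = 0.30389 mm
difference = 4.1915 − 0.30389 = 3.88761 mm

3.89 mm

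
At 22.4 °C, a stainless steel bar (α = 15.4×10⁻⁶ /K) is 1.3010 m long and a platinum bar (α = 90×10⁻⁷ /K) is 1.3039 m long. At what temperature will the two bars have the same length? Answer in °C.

L₁(1 + α₁ΔT) = L₂(1 + α₂ΔT) ⇒ ΔT = (L₂ − L₁)/(α₁L₁ − α₂L₂)
L₂ − L₁ = 1.3039 − 1.3010 = 2.90×10⁻³ m
α₁L₁ − α₂L₂ = 15.4×10⁻⁶×1.3010 − 90×10⁻⁷×1.3039 = 8.3003×10⁻⁶ m/K
ΔT = 2.90×10⁻³ / 8.3003×10⁻⁶ = 349.385 K
T = 22.4 + 349.385 = 371.785 °C

T = 371.8 °C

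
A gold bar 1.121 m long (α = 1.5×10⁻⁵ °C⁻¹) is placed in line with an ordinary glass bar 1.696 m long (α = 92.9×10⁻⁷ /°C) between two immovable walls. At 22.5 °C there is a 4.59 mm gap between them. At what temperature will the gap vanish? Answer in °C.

α₁L₁ = 1.6815×10⁻⁵ m/K, α₂L₂ = 1.575584×10⁻⁵ m/K → total 3.257084×10⁻⁵ m/K
ΔT = g/(α₁L₁+α₂L₂) = 4.59×10⁻³ / 3.257084×10⁻⁵ = 140.92 K
T = 22.5 + 140.92 = 163.42 °C

T = 163 °C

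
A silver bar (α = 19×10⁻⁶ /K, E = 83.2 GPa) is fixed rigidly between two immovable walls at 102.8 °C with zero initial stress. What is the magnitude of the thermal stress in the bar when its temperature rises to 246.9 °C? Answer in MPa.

σ = 228 MPa

Fully constrained: the free strain ε = αΔT is blocked, so σ = Eε = EαΔT.
|ΔT| = 144.1 K
σ = 83.2×10⁹ × 19×10⁻⁶ × 144.1 = 2.28×10⁸ Pa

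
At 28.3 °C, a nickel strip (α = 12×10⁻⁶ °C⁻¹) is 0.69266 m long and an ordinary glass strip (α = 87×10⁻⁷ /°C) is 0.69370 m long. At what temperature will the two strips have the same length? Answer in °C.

T = 485.1 °C

L₁(1 + α₁ΔT) = L₂(1 + α₂ΔT) ⇒ ΔT = (L₂ − L₁)/(α₁L₁ − α₂L₂)
L₂ − L₁ = 0.69370 − 0.69266 = 1.04×10⁻³ m
α₁L₁ − α₂L₂ = 12×10⁻⁶×0.69266 − 87×10⁻⁷×0.69370 = 2.27673×10⁻⁶ m/K
ΔT = 1.04×10⁻³ / 2.27673×10⁻⁶ = 456.795 K
T = 28.3 + 456.795 = 485.095 °C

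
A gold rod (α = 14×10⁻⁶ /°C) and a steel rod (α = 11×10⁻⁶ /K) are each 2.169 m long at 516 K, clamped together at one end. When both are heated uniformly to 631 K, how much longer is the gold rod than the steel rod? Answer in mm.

0.748 mm

ΔT = 115 K
gold: ΔL = 14×10⁻⁶ × 2.169 m × 115 = 3.4921×10⁻³ m = 3.4921 mm
steel: ΔL = 11×10⁻⁶ × 2.169 m × 115 = 2.7438×10⁻³ m = 2.7438 mm
difference = 3.4921 − 2.7438 = 0.7483 mm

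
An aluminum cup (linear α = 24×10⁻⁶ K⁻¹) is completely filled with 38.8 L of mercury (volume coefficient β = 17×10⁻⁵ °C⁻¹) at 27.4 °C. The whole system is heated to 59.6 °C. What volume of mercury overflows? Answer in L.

0.122 L

The cup also expands: β_container ≈ 3α = 7.2×10⁻⁵ /K
Net overflow = V₀(β_liq − 3α_cont)ΔT
β − 3α = 1.70×10⁻⁴ − 7.2×10⁻⁵ = 9.80×10⁻⁵ /K; ΔT = 32.2 K
ΔV = 38.8 × 9.80×10⁻⁵ × 32.2 = 0.122 L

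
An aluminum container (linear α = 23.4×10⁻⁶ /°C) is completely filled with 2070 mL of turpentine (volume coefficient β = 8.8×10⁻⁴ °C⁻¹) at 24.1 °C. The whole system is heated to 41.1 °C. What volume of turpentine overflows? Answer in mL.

The container also expands: β_container ≈ 3α = 7.02×10⁻⁵ /K
Net overflow = V₀(β_liq − 3α_cont)ΔT
β − 3α = 8.80×10⁻⁴ − 7.02×10⁻⁵ = 8.098×10⁻⁴ /K; ΔT = 17.0 K
ΔV = 2070 × 8.098×10⁻⁴ × 17.0 = 28.5 mL

28.5 mL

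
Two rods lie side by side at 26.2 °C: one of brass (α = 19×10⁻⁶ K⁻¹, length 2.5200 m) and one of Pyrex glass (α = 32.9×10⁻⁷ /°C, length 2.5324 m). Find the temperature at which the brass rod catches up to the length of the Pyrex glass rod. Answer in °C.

T = 339.7 °C

L₁(1 + α₁ΔT) = L₂(1 + α₂ΔT) ⇒ ΔT = (L₂ − L₁)/(α₁L₁ − α₂L₂)
L₂ − L₁ = 2.5324 − 2.5200 = 1.24×10⁻² m
α₁L₁ − α₂L₂ = 19×10⁻⁶×2.5200 − 32.9×10⁻⁷×2.5324 = 3.9548404×10⁻⁵ m/K
ΔT = 1.24×10⁻² / 3.9548404×10⁻⁵ = 313.540 K
T = 26.2 + 313.540 = 339.740 °C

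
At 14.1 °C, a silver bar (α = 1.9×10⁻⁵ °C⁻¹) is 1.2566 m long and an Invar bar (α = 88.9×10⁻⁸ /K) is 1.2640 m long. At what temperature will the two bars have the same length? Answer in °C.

Equal length when α₁L₁ΔT − α₂L₂ΔT = L₂ − L₁ = 7.40×10⁻³ m
α₁L₁ = 2.38754×10⁻⁵, α₂L₂ = 1.123696×10⁻⁶ → Δ(αL) = 2.2751704×10⁻⁵ m/K
ΔT = 7.40×10⁻³ / 2.2751704×10⁻⁵ = 325.250 K, so T = 14.1 + 325.250 = 339.350 °C

T = 339.4 °C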